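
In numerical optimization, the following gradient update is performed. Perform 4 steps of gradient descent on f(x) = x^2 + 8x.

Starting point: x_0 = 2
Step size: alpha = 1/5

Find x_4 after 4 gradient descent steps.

f(x) = x^2 + 8x, f'(x) = 2x + (8)
Step 1: f'(2) = 12, x_1 = 2 - 1/5 * 12 = -2/5
Step 2: f'(-2/5) = 36/5, x_2 = -2/5 - 1/5 * 36/5 = -46/25
Step 3: f'(-46/25) = 108/25, x_3 = -46/25 - 1/5 * 108/25 = -338/125
Step 4: f'(-338/125) = 324/125, x_4 = -338/125 - 1/5 * 324/125 = -2014/625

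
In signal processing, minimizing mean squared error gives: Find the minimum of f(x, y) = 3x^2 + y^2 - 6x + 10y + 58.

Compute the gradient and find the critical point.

f(x,y) = 3x^2 + y^2 - 6x + 10y + 58
df/dx = 6x + (-6) = 0  =>  x = 1
df/dy = 2y + (10) = 0  =>  y = -5
f(1, -5) = 3*(1)^2 + 1*(-5)^2 + -6*(1) + 10*(-5) + 58 = 30
Hessian is diagonal with entries 6, 2 > 0, so this is a minimum.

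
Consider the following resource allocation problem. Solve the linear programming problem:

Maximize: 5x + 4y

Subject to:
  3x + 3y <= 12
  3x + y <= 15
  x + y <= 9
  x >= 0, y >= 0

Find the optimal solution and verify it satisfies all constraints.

Feasible vertices: (0, 0), (0, 4), (4, 0)
Objective 5x + 4y at each vertex:
  (0, 0): 0
  (0, 4): 16
  (4, 0): 20
Maximum is 20 at (4, 0).
Verify constraints at (x, y) = (4, 0):
  3*4 + 3*0 = 12 <= 12 (active)
  3*4 + 1*0 = 12 <= 15
  1*4 + 1*0 = 4 <= 9
  x = 4 >= 0, y = 0 >= 0. All constraints satisfied.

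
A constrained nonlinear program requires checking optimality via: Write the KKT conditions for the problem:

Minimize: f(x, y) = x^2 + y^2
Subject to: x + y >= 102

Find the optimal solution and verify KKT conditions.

KKT conditions for min x^2 + y^2 s.t. x + y >= 102:
Stationarity: 2x = mu, 2y = mu
So x = y = mu/2.
Complementary slackness: mu*(x + y - 102) = 0
Primal feasibility: x + y >= 102; dual feasibility: mu >= 0
If mu = 0 then x = y = 0, but 0 + 0 < 102 is infeasible, so the constraint is active.
Constraint active: x + y = 2*(mu/2) = 102 => mu = 102
x = y = 51, f = 5202
Verify: stationarity 2*51 = 102 = mu; primal 51 + 51 = 102 >= 102; dual mu = 102 >= 0; complementary slackness 102*(102 - 102) = 0. All KKT conditions hold.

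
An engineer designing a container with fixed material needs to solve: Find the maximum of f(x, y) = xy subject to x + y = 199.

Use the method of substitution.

Substitute y = 199 - x into f(x,y) = xy:
g(x) = x(199 - x) = 199x - x^2
g'(x) = 199 - 2x = 0  =>  x = 199/2
y = 199 - 199/2 = 199/2
Maximum value = (199/2) * (199/2) = 39601/4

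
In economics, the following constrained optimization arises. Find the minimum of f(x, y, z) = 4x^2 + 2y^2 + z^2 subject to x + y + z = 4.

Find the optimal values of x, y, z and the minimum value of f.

Using Lagrange multipliers on f = 4x^2 + 2y^2 + z^2 with constraint x + y + z = 4:
Conditions: 2*4*x = lambda, 2*2*y = lambda, 2*1*z = lambda
So x = lambda/8, y = lambda/4, z = lambda/2
Substituting into constraint: lambda * (7/8) = 4
lambda = 32/7
x = 4/7, y = 8/7, z = 16/7
Minimum value = 64/7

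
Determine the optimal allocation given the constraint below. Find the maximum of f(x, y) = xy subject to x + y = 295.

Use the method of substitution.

Substitute y = 295 - x into f(x,y) = xy:
g(x) = x(295 - x) = 295x - x^2
g'(x) = 295 - 2x = 0  =>  x = 295/2
y = 295 - 295/2 = 295/2
Maximum value = (295/2) * (295/2) = 87025/4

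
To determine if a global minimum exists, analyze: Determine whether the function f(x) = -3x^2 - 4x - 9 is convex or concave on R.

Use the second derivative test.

f(x) = -3x^2 - 4x - 9
f'(x) = -6x - 4
f''(x) = -6
Since f''(x) = -6 < 0 for all x, f is concave on R.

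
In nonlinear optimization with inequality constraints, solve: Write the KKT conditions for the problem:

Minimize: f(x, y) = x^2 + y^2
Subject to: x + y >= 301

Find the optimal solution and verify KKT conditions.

KKT conditions for min x^2 + y^2 s.t. x + y >= 301:
Stationarity: 2x = mu, 2y = mu
So x = y = mu/2.
Complementary slackness: mu*(x + y - 301) = 0
Primal feasibility: x + y >= 301; dual feasibility: mu >= 0
If mu = 0 then x = y = 0, but 0 + 0 < 301 is infeasible, so the constraint is active.
Constraint active: x + y = 2*(mu/2) = 301 => mu = 301
x = y = 301/2, f = 90601/2
Verify: stationarity 2*(301/2) = 301 = mu; primal 301/2 + 301/2 = 301 >= 301; dual mu = 301 >= 0; complementary slackness 301*(301 - 301) = 0. All KKT conditions hold.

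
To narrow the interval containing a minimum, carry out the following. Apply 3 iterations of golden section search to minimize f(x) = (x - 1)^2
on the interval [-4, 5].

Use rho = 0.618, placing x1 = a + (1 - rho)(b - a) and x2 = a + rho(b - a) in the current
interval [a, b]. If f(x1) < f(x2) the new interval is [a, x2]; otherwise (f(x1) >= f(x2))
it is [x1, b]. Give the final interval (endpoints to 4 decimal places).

Golden section search for min of f(x) = (x - 1)^2 on [-4, 5].
Each step: x1 = a + (1 - rho)(b - a), x2 = a + rho(b - a); if f(x1) < f(x2) keep [a, x2], otherwise keep [x1, b].
Step 1: [-4.0000, 5.0000], x1=-0.5620 (f=2.4398), x2=1.5620 (f=0.3158); f(x1) > f(x2) => keep [-0.5620, 5.0000]
Step 2: [-0.5620, 5.0000], x1=1.5627 (f=0.3166), x2=2.8753 (f=3.5168); f(x1) < f(x2) => keep [-0.5620, 2.8753]
Step 3: [-0.5620, 2.8753], x1=0.7511 (f=0.0620), x2=1.5623 (f=0.3161); f(x1) < f(x2) => keep [-0.5620, 1.5623]
Final interval: [-0.5620, 1.5623]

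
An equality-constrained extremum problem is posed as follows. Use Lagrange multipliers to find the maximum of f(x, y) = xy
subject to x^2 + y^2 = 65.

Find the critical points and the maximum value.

Lagrange conditions: y = 2*lambda*x and x = 2*lambda*y
If x = 0 then y = 0, violating the constraint, so x, y != 0.
Dividing: y/x = x/y => x^2 = y^2 => y = x or y = -x
Constraint: 2x^2 = 65 => x^2 = 65/2 => x = +/-sqrt(65/2)
Critical points: (sqrt(65/2), sqrt(65/2)), (-sqrt(65/2), -sqrt(65/2)), (sqrt(65/2), -sqrt(65/2)), (-sqrt(65/2), sqrt(65/2))
  y = x:  xy = x^2 = 65/2  at (sqrt(65/2), sqrt(65/2)) and (-sqrt(65/2), -sqrt(65/2))
  y = -x: xy = -x^2 = -65/2 at (sqrt(65/2), -sqrt(65/2)) and (-sqrt(65/2), sqrt(65/2))
Maximum xy = 65/2 at (sqrt(65/2), sqrt(65/2)) and (-sqrt(65/2), -sqrt(65/2))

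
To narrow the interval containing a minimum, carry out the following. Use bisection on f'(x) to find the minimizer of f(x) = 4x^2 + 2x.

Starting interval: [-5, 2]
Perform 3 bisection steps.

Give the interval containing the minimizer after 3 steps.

Finding critical point of f(x) = 4x^2 + 2x using bisection on f'(x) = 8x + 2.
f'(x) = 0 when x = -1/4.
Starting interval: [-5, 2]
Step 1: mid = -3/2, f'(mid) = -10, new interval = [-3/2, 2]
Step 2: mid = 1/4, f'(mid) = 4, new interval = [-3/2, 1/4]
Step 3: mid = -5/8, f'(mid) = -3, new interval = [-5/8, 1/4]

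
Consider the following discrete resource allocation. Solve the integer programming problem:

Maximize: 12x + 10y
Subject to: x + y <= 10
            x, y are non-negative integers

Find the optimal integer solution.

Objective: 12x + 10y, constraint: x + y <= 10
Coefficient of x is 12 >= coefficient of y is 10, so allocate the entire budget to x.
Optimal: x = 10, y = 0, value = 120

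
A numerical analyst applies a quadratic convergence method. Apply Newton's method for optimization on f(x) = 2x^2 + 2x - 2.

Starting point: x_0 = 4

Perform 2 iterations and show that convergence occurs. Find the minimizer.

f(x) = 2x^2 + 2x - 2, f'(x) = 4x + (2), f''(x) = 4
Step 1: f'(4) = 18, x_1 = 4 - 18/4 = -1/2
Step 2: f'(-1/2) = 0, x_2 = -1/2 (converged)
Newton's method converges in 1 step for quadratics.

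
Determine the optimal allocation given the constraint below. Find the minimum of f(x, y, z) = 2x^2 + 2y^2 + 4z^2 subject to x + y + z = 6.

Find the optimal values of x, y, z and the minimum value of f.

Using Lagrange multipliers on f = 2x^2 + 2y^2 + 4z^2 with constraint x + y + z = 6:
Conditions: 2*2*x = lambda, 2*2*y = lambda, 2*4*z = lambda
So x = lambda/4, y = lambda/4, z = lambda/8
Substituting into constraint: lambda * (5/8) = 6
lambda = 48/5
x = 12/5, y = 12/5, z = 6/5
Minimum value = 144/5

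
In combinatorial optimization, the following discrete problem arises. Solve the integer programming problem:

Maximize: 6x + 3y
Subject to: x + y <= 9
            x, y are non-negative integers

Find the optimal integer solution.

Objective: 6x + 3y, constraint: x + y <= 9
Coefficient of x is 6 >= coefficient of y is 3, so allocate the entire budget to x.
Optimal: x = 9, y = 0, value = 54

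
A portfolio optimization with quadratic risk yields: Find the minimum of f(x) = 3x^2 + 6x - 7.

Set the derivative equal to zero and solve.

f(x) = 3x^2 + 6x - 7
f'(x) = 6x + (6) = 0
x = -6/6 = -1
f(-1) = -10
Since f''(x) = 6 > 0, this is a minimum.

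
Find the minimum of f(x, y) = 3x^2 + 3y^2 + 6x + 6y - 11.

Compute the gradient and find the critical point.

f(x,y) = 3x^2 + 3y^2 + 6x + 6y - 11
df/dx = 6x + (6) = 0  =>  x = -1
df/dy = 6y + (6) = 0  =>  y = -1
f(-1, -1) = 3*(-1)^2 + 3*(-1)^2 + 6*(-1) + 6*(-1) + -11 = -17
Hessian is diagonal with entries 6, 6 > 0, so this is a minimum.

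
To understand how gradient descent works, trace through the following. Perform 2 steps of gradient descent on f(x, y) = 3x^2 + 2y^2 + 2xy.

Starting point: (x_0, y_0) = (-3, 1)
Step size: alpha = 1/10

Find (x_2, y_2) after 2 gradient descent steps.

f(x,y) = 3x^2 + 2y^2 + 2xy
grad_x = 6x + 2y, grad_y = 4y + 2x
Step 1: grad = (-16, -2), (-7/5, 6/5)
Step 2: grad = (-6, 2), (-4/5, 1)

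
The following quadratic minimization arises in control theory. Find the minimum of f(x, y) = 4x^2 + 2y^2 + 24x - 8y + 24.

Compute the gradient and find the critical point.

f(x,y) = 4x^2 + 2y^2 + 24x - 8y + 24
df/dx = 8x + (24) = 0  =>  x = -3
df/dy = 4y + (-8) = 0  =>  y = 2
f(-3, 2) = 4*(-3)^2 + 2*(2)^2 + 24*(-3) + -8*(2) + 24 = -20
Hessian is diagonal with entries 8, 4 > 0, so this is a minimum.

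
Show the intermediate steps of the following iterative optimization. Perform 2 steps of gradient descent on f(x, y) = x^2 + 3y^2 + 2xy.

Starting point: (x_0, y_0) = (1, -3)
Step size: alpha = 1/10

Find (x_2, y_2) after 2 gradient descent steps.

f(x,y) = x^2 + 3y^2 + 2xy
grad_x = 2x + 2y, grad_y = 6y + 2x
Step 1: grad = (-4, -16), (7/5, -7/5)
Step 2: grad = (0, -28/5), (7/5, -21/25)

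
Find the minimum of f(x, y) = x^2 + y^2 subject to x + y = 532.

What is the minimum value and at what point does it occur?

Substitute y = 532 - x into f(x,y) = x^2 + y^2:
g(x) = x^2 + (532 - x)^2 = 2x^2 - 1064x + 283024
g'(x) = 4x - 1064 = 0  =>  x = 266
y = 532 - 266 = 266
Minimum value = 266^2 + 266^2 = 141512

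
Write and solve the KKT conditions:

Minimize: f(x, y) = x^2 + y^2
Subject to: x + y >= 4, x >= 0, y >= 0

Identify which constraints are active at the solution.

KKT conditions for min x^2 + y^2 s.t. 1x + 1y >= 4, x >= 0, y >= 0:
Stationarity: 2x = mu*1 + mu_x, 2y = mu*1 + mu_y, with mu, mu_x, mu_y >= 0
Complementary slackness: mu*(x + y - 4) = 0, mu_x*x = 0, mu_y*y = 0
(0, 0) is infeasible (1*0 + 1*0 < 4), so if mu = 0 stationarity would force x = mu_x/2 >= 0, y = mu_y/2 >= 0 with mu_x*x = mu_y*y = 0, i.e. x = y = 0: contradiction. Hence mu > 0 and x + y = 4 is active.
Try x > 0, y > 0 (so mu_x = mu_y = 0): x = 1*mu/2, y = 1*mu/2
Substitute: 1*(1*mu/2) + 1*(1*mu/2) = 4
  mu*2/2 = 4 => mu = 4
x* = 2 > 0, y* = 2 > 0, consistent with mu_x = mu_y = 0.
f is convex and the constraints are linear, so this KKT point is the global minimum.
f* = 8
Active constraints: x + y >= 4 (holds with equality, mu = 4 > 0); x >= 0 and y >= 0 are inactive (mu_x = mu_y = 0).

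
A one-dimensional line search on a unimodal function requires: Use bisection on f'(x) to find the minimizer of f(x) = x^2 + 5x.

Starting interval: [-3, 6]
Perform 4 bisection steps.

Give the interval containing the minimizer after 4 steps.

Finding critical point of f(x) = x^2 + 5x using bisection on f'(x) = 2x + 5.
f'(x) = 0 when x = -5/2.
Starting interval: [-3, 6]
Step 1: mid = 3/2, f'(mid) = 8, new interval = [-3, 3/2]
Step 2: mid = -3/4, f'(mid) = 7/2, new interval = [-3, -3/4]
Step 3: mid = -15/8, f'(mid) = 5/4, new interval = [-3, -15/8]
Step 4: mid = -39/16, f'(mid) = 1/8, new interval = [-3, -39/16]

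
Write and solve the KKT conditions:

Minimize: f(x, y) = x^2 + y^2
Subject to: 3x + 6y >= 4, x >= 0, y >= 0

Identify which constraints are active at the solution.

KKT conditions for min x^2 + y^2 s.t. 3x + 6y >= 4, x >= 0, y >= 0:
Stationarity: 2x = mu*3 + mu_x, 2y = mu*6 + mu_y, with mu, mu_x, mu_y >= 0
Complementary slackness: mu*(3x + 6y - 4) = 0, mu_x*x = 0, mu_y*y = 0
(0, 0) is infeasible (3*0 + 6*0 < 4), so if mu = 0 stationarity would force x = mu_x/2 >= 0, y = mu_y/2 >= 0 with mu_x*x = mu_y*y = 0, i.e. x = y = 0: contradiction. Hence mu > 0 and 3x + 6y = 4 is active.
Try x > 0, y > 0 (so mu_x = mu_y = 0): x = 3*mu/2, y = 6*mu/2
Substitute: 3*(3*mu/2) + 6*(6*mu/2) = 4
  mu*45/2 = 4 => mu = 8/45
x* = 4/15 > 0, y* = 8/15 > 0, consistent with mu_x = mu_y = 0.
f is convex and the constraints are linear, so this KKT point is the global minimum.
f* = 16/45
Active constraints: 3x + 6y >= 4 (holds with equality, mu = 8/45 > 0); x >= 0 and y >= 0 are inactive (mu_x = mu_y = 0).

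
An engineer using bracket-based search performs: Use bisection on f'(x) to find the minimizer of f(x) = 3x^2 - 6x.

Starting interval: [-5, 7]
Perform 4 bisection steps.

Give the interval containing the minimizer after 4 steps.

Finding critical point of f(x) = 3x^2 - 6x using bisection on f'(x) = 6x + -6.
f'(x) = 0 when x = 1.
Starting interval: [-5, 7]
Step 1: mid = 1, f'(mid) = 0, new interval = [1, 1]
Step 2: mid = 1, f'(mid) = 0, new interval = [1, 1]
Step 3: mid = 1, f'(mid) = 0, new interval = [1, 1]
Step 4: mid = 1, f'(mid) = 0, new interval = [1, 1]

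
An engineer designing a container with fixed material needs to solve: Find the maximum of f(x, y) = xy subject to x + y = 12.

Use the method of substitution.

Substitute y = 12 - x into f(x,y) = xy:
g(x) = x(12 - x) = 12x - x^2
g'(x) = 12 - 2x = 0  =>  x = 6
y = 12 - 6 = 6
Maximum value = 6 * 6 = 36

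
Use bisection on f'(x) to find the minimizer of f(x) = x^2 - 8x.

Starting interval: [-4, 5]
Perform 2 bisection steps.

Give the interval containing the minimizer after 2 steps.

Finding critical point of f(x) = x^2 - 8x using bisection on f'(x) = 2x + -8.
f'(x) = 0 when x = 4.
Starting interval: [-4, 5]
Step 1: mid = 1/2, f'(mid) = -7, new interval = [1/2, 5]
Step 2: mid = 11/4, f'(mid) = -5/2, new interval = [11/4, 5]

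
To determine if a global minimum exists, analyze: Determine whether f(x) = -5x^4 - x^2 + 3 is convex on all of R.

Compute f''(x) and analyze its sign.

f(x) = -5x^4 - x^2 + 3
f'(x) = -20x^3 + -2x
f''(x) = -60x^2 + -2
f''(x) = -60x^2 + -2 <= -2 < 0 for all x
Therefore, f is concave on R.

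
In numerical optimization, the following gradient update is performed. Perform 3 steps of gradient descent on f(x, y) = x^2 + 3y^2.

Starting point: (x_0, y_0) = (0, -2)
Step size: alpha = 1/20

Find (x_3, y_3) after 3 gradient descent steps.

f(x,y) = x^2 + 3y^2
grad_x = 2x + 0y, grad_y = 6y + 0x
Step 1: grad = (0, -12), (0, -7/5)
Step 2: grad = (0, -42/5), (0, -49/50)
Step 3: grad = (0, -147/25), (0, -343/500)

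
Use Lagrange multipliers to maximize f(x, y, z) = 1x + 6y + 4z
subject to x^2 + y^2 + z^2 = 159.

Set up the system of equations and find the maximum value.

Lagrange conditions: 1 = 2*lambda*x, 6 = 2*lambda*y, 4 = 2*lambda*z
So x:1 = y:6 = z:4, i.e. x = 1t, y = 6t, z = 4t
Constraint: t^2*(1^2 + 6^2 + 4^2) = 159
  t^2 * 53 = 159  =>  t = sqrt(3)
Maximum = 1*1t + 6*6t + 4*4t = 53*sqrt(3) = sqrt(8427)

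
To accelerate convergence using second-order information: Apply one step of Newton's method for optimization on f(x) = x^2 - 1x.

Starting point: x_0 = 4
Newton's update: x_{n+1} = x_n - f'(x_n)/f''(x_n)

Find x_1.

f(x) = x^2 - 1x
f'(x) = 2x + (-1), f''(x) = 2
Newton step: x_1 = x_0 - f'(x_0)/f''(x_0)
f'(4) = 7
x_1 = 4 - 7/2 = 1/2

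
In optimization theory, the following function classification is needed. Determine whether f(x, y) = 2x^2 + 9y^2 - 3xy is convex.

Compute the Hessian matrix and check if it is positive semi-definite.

f(x,y) = 2x^2 + 9y^2 - 3xy
Hessian H = [[4, -3], [-3, 18]]
trace(H) = 22, det(H) = 63
Eigenvalues: (22 +/- sqrt(232)) / 2 = 18.62, 3.384
Since both eigenvalues > 0, f is convex.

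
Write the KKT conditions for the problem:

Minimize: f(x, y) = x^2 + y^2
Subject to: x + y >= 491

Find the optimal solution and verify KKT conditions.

KKT conditions for min x^2 + y^2 s.t. x + y >= 491:
Stationarity: 2x = mu, 2y = mu
So x = y = mu/2.
Complementary slackness: mu*(x + y - 491) = 0
Primal feasibility: x + y >= 491; dual feasibility: mu >= 0
If mu = 0 then x = y = 0, but 0 + 0 < 491 is infeasible, so the constraint is active.
Constraint active: x + y = 2*(mu/2) = 491 => mu = 491
x = y = 491/2, f = 241081/2
Verify: stationarity 2*(491/2) = 491 = mu; primal 491/2 + 491/2 = 491 >= 491; dual mu = 491 >= 0; complementary slackness 491*(491 - 491) = 0. All KKT conditions hold.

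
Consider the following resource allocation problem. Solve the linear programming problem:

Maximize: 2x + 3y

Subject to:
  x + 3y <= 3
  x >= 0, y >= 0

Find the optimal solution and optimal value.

The feasible region has vertices at [(0, 0), (3, 0), (0, 1)].
Checking objective 2x + 3y at each vertex:
  (0, 0): 2*0 + 3*0 = 0
  (3, 0): 2*3 + 3*0 = 6
  (0, 1): 2*0 + 3*1 = 3
Maximum is 6 at (3, 0).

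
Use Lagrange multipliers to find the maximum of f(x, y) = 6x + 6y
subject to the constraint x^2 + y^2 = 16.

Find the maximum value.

Set up Lagrange conditions: grad f = lambda * grad g
  6 = 2*lambda*x
  6 = 2*lambda*y
From these: x/y = 6/6, so x = 6t, y = 6t for some t.
Substitute into constraint: (6t)^2 + (6t)^2 = 16
  t^2 * 72 = 16
  t = sqrt(16/72)
Maximum = 6*x + 6*y = (6^2 + 6^2)*t = 72 * sqrt(16/72) = sqrt(1152)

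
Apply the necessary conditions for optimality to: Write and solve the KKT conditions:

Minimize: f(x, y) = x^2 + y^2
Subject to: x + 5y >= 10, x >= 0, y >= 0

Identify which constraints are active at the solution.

KKT conditions for min x^2 + y^2 s.t. 1x + 5y >= 10, x >= 0, y >= 0:
Stationarity: 2x = mu*1 + mu_x, 2y = mu*5 + mu_y, with mu, mu_x, mu_y >= 0
Complementary slackness: mu*(x + 5y - 10) = 0, mu_x*x = 0, mu_y*y = 0
(0, 0) is infeasible (1*0 + 5*0 < 10), so if mu = 0 stationarity would force x = mu_x/2 >= 0, y = mu_y/2 >= 0 with mu_x*x = mu_y*y = 0, i.e. x = y = 0: contradiction. Hence mu > 0 and x + 5y = 10 is active.
Try x > 0, y > 0 (so mu_x = mu_y = 0): x = 1*mu/2, y = 5*mu/2
Substitute: 1*(1*mu/2) + 5*(5*mu/2) = 10
  mu*26/2 = 10 => mu = 10/13
x* = 5/13 > 0, y* = 25/13 > 0, consistent with mu_x = mu_y = 0.
f is convex and the constraints are linear, so this KKT point is the global minimum.
f* = 50/13
Active constraints: x + 5y >= 10 (holds with equality, mu = 10/13 > 0); x >= 0 and y >= 0 are inactive (mu_x = mu_y = 0).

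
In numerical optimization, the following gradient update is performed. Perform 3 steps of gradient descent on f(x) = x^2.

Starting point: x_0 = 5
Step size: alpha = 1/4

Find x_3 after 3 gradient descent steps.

f(x) = x^2, f'(x) = 2x + (0)
Step 1: f'(5) = 10, x_1 = 5 - 1/4 * 10 = 5/2
Step 2: f'(5/2) = 5, x_2 = 5/2 - 1/4 * 5 = 5/4
Step 3: f'(5/4) = 5/2, x_3 = 5/4 - 1/4 * 5/2 = 5/8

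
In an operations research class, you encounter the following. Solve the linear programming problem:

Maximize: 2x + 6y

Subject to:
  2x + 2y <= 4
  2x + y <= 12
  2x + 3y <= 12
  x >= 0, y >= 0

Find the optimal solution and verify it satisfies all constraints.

Feasible vertices: (0, 0), (0, 2), (2, 0)
Objective 2x + 6y at each vertex:
  (0, 0): 0
  (0, 2): 12
  (2, 0): 4
Maximum is 12 at (0, 2).
Verify constraints at (x, y) = (0, 2):
  2*0 + 2*2 = 4 <= 4 (active)
  2*0 + 1*2 = 2 <= 12
  2*0 + 3*2 = 6 <= 12
  x = 0 >= 0, y = 2 >= 0. All constraints satisfied.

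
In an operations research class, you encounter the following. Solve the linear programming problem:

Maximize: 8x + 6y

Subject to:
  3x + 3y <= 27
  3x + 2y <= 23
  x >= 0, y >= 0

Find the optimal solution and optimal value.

Feasible vertices: (0, 0), (0, 9), (5, 4), (23/3, 0)
Objective 8x + 6y at each:
  (0, 0): 0
  (0, 9): 54
  (5, 4): 64
  (23/3, 0): 184/3
Maximum is 64 at (5, 4).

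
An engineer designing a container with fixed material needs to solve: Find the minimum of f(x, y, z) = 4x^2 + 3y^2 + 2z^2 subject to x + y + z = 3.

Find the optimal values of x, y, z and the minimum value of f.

Using Lagrange multipliers on f = 4x^2 + 3y^2 + 2z^2 with constraint x + y + z = 3:
Conditions: 2*4*x = lambda, 2*3*y = lambda, 2*2*z = lambda
So x = lambda/8, y = lambda/6, z = lambda/4
Substituting into constraint: lambda * (13/24) = 3
lambda = 72/13
x = 9/13, y = 12/13, z = 18/13
Minimum value = 108/13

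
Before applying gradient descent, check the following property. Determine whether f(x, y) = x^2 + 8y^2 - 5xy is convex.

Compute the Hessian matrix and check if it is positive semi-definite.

f(x,y) = x^2 + 8y^2 - 5xy
Hessian H = [[2, -5], [-5, 16]]
trace(H) = 18, det(H) = 7
Eigenvalues: (18 +/- sqrt(296)) / 2 = 17.6, 0.3977
Since both eigenvalues > 0, f is convex.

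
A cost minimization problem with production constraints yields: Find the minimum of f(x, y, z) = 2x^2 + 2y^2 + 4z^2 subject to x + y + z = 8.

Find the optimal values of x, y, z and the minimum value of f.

Using Lagrange multipliers on f = 2x^2 + 2y^2 + 4z^2 with constraint x + y + z = 8:
Conditions: 2*2*x = lambda, 2*2*y = lambda, 2*4*z = lambda
So x = lambda/4, y = lambda/4, z = lambda/8
Substituting into constraint: lambda * (5/8) = 8
lambda = 64/5
x = 16/5, y = 16/5, z = 8/5
Minimum value = 256/5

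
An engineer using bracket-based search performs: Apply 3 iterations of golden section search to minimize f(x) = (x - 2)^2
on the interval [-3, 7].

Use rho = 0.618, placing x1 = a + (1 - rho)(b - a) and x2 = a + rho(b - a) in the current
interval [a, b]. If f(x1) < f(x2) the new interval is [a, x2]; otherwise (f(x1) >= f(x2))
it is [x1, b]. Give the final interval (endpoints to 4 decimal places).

Golden section search for min of f(x) = (x - 2)^2 on [-3, 7].
Each step: x1 = a + (1 - rho)(b - a), x2 = a + rho(b - a); if f(x1) < f(x2) keep [a, x2], otherwise keep [x1, b].
Step 1: [-3.0000, 7.0000], x1=0.8200 (f=1.3924), x2=3.1800 (f=1.3924); f(x1) = f(x2) (tie, not '<') => keep [0.8200, 7.0000]
Step 2: [0.8200, 7.0000], x1=3.1808 (f=1.3942), x2=4.6392 (f=6.9656); f(x1) < f(x2) => keep [0.8200, 4.6392]
Step 3: [0.8200, 4.6392], x1=2.2789 (f=0.0778), x2=3.1803 (f=1.3931); f(x1) < f(x2) => keep [0.8200, 3.1803]
Final interval: [0.8200, 3.1803]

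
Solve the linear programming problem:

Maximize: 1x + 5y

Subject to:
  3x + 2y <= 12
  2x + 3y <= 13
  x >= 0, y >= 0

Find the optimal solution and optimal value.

Feasible vertices: (0, 0), (0, 13/3), (2, 3), (4, 0)
Objective 1x + 5y at each:
  (0, 0): 0
  (0, 13/3): 65/3
  (2, 3): 17
  (4, 0): 4
Maximum is 65/3 at (0, 13/3).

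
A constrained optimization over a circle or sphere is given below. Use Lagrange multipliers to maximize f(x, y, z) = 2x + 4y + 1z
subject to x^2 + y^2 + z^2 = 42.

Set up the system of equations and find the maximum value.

Lagrange conditions: 2 = 2*lambda*x, 4 = 2*lambda*y, 1 = 2*lambda*z
So x:2 = y:4 = z:1, i.e. x = 2t, y = 4t, z = 1t
Constraint: t^2*(2^2 + 4^2 + 1^2) = 42
  t^2 * 21 = 42  =>  t = sqrt(2)
Maximum = 2*2t + 4*4t + 1*1t = 21*sqrt(2) = sqrt(882)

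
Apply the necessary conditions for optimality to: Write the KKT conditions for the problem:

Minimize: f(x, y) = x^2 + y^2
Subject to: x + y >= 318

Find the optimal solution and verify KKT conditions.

KKT conditions for min x^2 + y^2 s.t. x + y >= 318:
Stationarity: 2x = mu, 2y = mu
So x = y = mu/2.
Complementary slackness: mu*(x + y - 318) = 0
Primal feasibility: x + y >= 318; dual feasibility: mu >= 0
If mu = 0 then x = y = 0, but 0 + 0 < 318 is infeasible, so the constraint is active.
Constraint active: x + y = 2*(mu/2) = 318 => mu = 318
x = y = 159, f = 50562
Verify: stationarity 2*159 = 318 = mu; primal 159 + 159 = 318 >= 318; dual mu = 318 >= 0; complementary slackness 318*(318 - 318) = 0. All KKT conditions hold.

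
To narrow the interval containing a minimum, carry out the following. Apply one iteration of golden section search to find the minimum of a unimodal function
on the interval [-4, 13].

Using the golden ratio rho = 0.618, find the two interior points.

Golden section search on [-4, 13].
Golden ratio rho = 0.618 (approx).
Interior points:
  x_1 = -4 + (1-0.618)*17 = 2.4940
  x_2 = -4 + 0.618*17 = 6.5060
Compare f(x_1) and f(x_2) to determine which subinterval to keep.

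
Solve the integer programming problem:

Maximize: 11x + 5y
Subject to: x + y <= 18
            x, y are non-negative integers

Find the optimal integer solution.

Objective: 11x + 5y, constraint: x + y <= 18
Coefficient of x is 11 >= coefficient of y is 5, so allocate the entire budget to x.
Optimal: x = 18, y = 0, value = 198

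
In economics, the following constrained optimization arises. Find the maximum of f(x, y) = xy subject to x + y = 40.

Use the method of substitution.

Substitute y = 40 - x into f(x,y) = xy:
g(x) = x(40 - x) = 40x - x^2
g'(x) = 40 - 2x = 0  =>  x = 20
y = 40 - 20 = 20
Maximum value = 20 * 20 = 400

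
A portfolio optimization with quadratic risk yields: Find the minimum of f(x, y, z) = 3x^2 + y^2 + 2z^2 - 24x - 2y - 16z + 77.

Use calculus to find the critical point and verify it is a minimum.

f(x,y,z) = 3x^2 + y^2 + 2z^2 - 24x - 2y - 16z + 77
df/dx = 6x + (-24) = 0 => x = 4
df/dy = 2y + (-2) = 0 => y = 1
df/dz = 4z + (-16) = 0 => z = 4
f(4,1,4) = 3*(4)^2 + 1*(1)^2 + 2*(4)^2 + -24*(4) + -2*(1) + -16*(4) + 77 = -4
Hessian is diagonal with entries 6, 2, 4 > 0, confirmed minimum.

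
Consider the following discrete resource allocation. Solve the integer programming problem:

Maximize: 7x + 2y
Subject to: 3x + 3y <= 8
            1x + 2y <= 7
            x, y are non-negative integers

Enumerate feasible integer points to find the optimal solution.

Constraint 1: 3x + 3y <= 8
Constraint 2: 1x + 2y <= 7
Feasible x range (need y >= 0): 0 <= x <= min(8/3, 7/1) => x in {0, ..., 2}.
Enumerate feasible integer points row by row (the coefficient of y is 2 > 0, so for each x the largest feasible y gives the best value):
  x = 0: y <= min((8 - 3*0)/3, (7 - 1*0)/2) => y in {0, ..., 2}; best 7*0 + 2*2 = 4
  x = 1: y <= min((8 - 3*1)/3, (7 - 1*1)/2) => y in {0, ..., 1}; best 7*1 + 2*1 = 9
  x = 2: y <= min((8 - 3*2)/3, (7 - 1*2)/2) => y in {0}; best 7*2 + 2*0 = 14
The maximum 7x + 2y = 14 is achieved at x = 2, y = 0.
Check: 3*2 + 3*0 = 6 <= 8 and 1*2 + 2*0 = 2 <= 7.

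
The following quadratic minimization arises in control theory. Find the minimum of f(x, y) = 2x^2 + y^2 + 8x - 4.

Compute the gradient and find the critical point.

f(x,y) = 2x^2 + y^2 + 8x - 4
df/dx = 4x + (8) = 0  =>  x = -2
df/dy = 2y + (0) = 0  =>  y = 0
f(-2, 0) = 2*(-2)^2 + 1*(0)^2 + 8*(-2) + -4 = -12
Hessian is diagonal with entries 4, 2 > 0, so this is a minimum.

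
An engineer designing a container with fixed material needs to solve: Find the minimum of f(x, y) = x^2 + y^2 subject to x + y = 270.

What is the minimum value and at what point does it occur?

Substitute y = 270 - x into f(x,y) = x^2 + y^2:
g(x) = x^2 + (270 - x)^2 = 2x^2 - 540x + 72900
g'(x) = 4x - 540 = 0  =>  x = 135
y = 270 - 135 = 135
Minimum value = 135^2 + 135^2 = 36450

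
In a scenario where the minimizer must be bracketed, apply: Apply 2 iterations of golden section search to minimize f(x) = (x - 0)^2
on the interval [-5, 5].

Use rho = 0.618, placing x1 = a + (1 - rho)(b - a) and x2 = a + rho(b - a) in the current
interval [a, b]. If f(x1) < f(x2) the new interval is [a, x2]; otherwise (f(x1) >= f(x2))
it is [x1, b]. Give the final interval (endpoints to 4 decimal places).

Golden section search for min of f(x) = (x - 0)^2 on [-5, 5].
Each step: x1 = a + (1 - rho)(b - a), x2 = a + rho(b - a); if f(x1) < f(x2) keep [a, x2], otherwise keep [x1, b].
Step 1: [-5.0000, 5.0000], x1=-1.1800 (f=1.3924), x2=1.1800 (f=1.3924); f(x1) = f(x2) (tie, not '<') => keep [-1.1800, 5.0000]
Step 2: [-1.1800, 5.0000], x1=1.1808 (f=1.3942), x2=2.6392 (f=6.9656); f(x1) < f(x2) => keep [-1.1800, 2.6392]
Final interval: [-1.1800, 2.6392]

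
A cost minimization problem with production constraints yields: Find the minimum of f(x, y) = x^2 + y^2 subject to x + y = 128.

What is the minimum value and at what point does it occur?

Substitute y = 128 - x into f(x,y) = x^2 + y^2:
g(x) = x^2 + (128 - x)^2 = 2x^2 - 256x + 16384
g'(x) = 4x - 256 = 0  =>  x = 64
y = 128 - 64 = 64
Minimum value = 64^2 + 64^2 = 8192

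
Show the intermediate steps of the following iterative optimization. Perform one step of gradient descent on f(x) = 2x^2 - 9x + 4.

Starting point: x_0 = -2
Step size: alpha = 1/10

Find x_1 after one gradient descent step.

f(x) = 2x^2 - 9x + 4
f'(x) = 4x - 9
f'(-2) = 4*-2 + (-9) = -17
x_1 = x_0 - alpha * f'(x_0) = -2 - 1/10 * -17 = -3/10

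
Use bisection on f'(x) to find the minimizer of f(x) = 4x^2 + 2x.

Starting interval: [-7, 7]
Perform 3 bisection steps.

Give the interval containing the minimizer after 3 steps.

Finding critical point of f(x) = 4x^2 + 2x using bisection on f'(x) = 8x + 2.
f'(x) = 0 when x = -1/4.
Starting interval: [-7, 7]
Step 1: mid = 0, f'(mid) = 2, new interval = [-7, 0]
Step 2: mid = -7/2, f'(mid) = -26, new interval = [-7/2, 0]
Step 3: mid = -7/4, f'(mid) = -12, new interval = [-7/4, 0]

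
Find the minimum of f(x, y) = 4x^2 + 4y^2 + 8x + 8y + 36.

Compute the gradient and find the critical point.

f(x,y) = 4x^2 + 4y^2 + 8x + 8y + 36
df/dx = 8x + (8) = 0  =>  x = -1
df/dy = 8y + (8) = 0  =>  y = -1
f(-1, -1) = 4*(-1)^2 + 4*(-1)^2 + 8*(-1) + 8*(-1) + 36 = 28
Hessian is diagonal with entries 8, 8 > 0, so this is a minimum.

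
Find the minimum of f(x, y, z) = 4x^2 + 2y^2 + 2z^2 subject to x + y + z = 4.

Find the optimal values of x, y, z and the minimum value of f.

Using Lagrange multipliers on f = 4x^2 + 2y^2 + 2z^2 with constraint x + y + z = 4:
Conditions: 2*4*x = lambda, 2*2*y = lambda, 2*2*z = lambda
So x = lambda/8, y = lambda/4, z = lambda/4
Substituting into constraint: lambda * (5/8) = 4
lambda = 32/5
x = 4/5, y = 8/5, z = 8/5
Minimum value = 64/5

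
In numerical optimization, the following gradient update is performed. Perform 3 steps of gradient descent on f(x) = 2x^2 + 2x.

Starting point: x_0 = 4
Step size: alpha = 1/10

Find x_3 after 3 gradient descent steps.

f(x) = 2x^2 + 2x, f'(x) = 4x + (2)
Step 1: f'(4) = 18, x_1 = 4 - 1/10 * 18 = 11/5
Step 2: f'(11/5) = 54/5, x_2 = 11/5 - 1/10 * 54/5 = 28/25
Step 3: f'(28/25) = 162/25, x_3 = 28/25 - 1/10 * 162/25 = 59/125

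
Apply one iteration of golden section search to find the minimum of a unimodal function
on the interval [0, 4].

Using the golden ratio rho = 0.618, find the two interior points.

Golden section search on [0, 4].
Golden ratio rho = 0.618 (approx).
Interior points:
  x_1 = 0 + (1-0.618)*4 = 1.5280
  x_2 = 0 + 0.618*4 = 2.4720
Compare f(x_1) and f(x_2) to determine which subinterval to keep.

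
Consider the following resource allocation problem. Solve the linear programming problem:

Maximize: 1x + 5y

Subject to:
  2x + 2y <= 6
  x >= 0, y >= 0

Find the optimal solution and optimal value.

The feasible region has vertices at [(0, 0), (3, 0), (0, 3)].
Checking objective 1x + 5y at each vertex:
  (0, 0): 1*0 + 5*0 = 0
  (3, 0): 1*3 + 5*0 = 3
  (0, 3): 1*0 + 5*3 = 15
Maximum is 15 at (0, 3).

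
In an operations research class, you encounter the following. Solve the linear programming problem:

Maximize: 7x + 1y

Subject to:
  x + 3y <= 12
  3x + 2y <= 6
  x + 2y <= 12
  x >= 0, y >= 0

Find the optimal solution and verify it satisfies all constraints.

Feasible vertices: (0, 0), (0, 3), (2, 0)
Objective 7x + 1y at each vertex:
  (0, 0): 0
  (0, 3): 3
  (2, 0): 14
Maximum is 14 at (2, 0).
Verify constraints at (x, y) = (2, 0):
  1*2 + 3*0 = 2 <= 12
  3*2 + 2*0 = 6 <= 6 (active)
  1*2 + 2*0 = 2 <= 12
  x = 2 >= 0, y = 0 >= 0. All constraints satisfied.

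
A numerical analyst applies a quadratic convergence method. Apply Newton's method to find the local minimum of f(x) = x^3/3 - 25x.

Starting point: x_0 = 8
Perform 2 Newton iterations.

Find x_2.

f(x) = x^3/3 - 25x
f'(x) = x^2 - 25, f''(x) = 2x
Newton update: x_{n+1} = x_n - (x_n^2 - 25)/(2*x_n)
Step 1: x_0 = 8, f'=39, f''=16, x_1 = 89/16
Step 2: x_1 = 89/16, f'=1521/256, f''=89/8, x_2 = 14321/2848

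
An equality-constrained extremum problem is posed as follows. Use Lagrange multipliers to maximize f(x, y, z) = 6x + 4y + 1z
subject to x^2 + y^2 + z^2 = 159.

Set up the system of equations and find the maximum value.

Lagrange conditions: 6 = 2*lambda*x, 4 = 2*lambda*y, 1 = 2*lambda*z
So x:6 = y:4 = z:1, i.e. x = 6t, y = 4t, z = 1t
Constraint: t^2*(6^2 + 4^2 + 1^2) = 159
  t^2 * 53 = 159  =>  t = sqrt(3)
Maximum = 6*6t + 4*4t + 1*1t = 53*sqrt(3) = sqrt(8427)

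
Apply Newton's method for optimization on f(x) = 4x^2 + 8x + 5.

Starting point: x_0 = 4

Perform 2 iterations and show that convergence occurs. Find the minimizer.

f(x) = 4x^2 + 8x + 5, f'(x) = 8x + (8), f''(x) = 8
Step 1: f'(4) = 40, x_1 = 4 - 40/8 = -1
Step 2: f'(-1) = 0, x_2 = -1 (converged)
Newton's method converges in 1 step for quadratics.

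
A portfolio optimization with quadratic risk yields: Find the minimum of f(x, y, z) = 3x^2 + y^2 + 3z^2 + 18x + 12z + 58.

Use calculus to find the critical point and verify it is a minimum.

f(x,y,z) = 3x^2 + y^2 + 3z^2 + 18x + 12z + 58
df/dx = 6x + (18) = 0 => x = -3
df/dy = 2y + (0) = 0 => y = 0
df/dz = 6z + (12) = 0 => z = -2
f(-3,0,-2) = 3*(-3)^2 + 1*(0)^2 + 3*(-2)^2 + 18*(-3) + 12*(-2) + 58 = 19
Hessian is diagonal with entries 6, 2, 6 > 0, confirmed minimum.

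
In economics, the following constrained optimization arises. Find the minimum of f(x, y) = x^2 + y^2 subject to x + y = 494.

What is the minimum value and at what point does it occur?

Substitute y = 494 - x into f(x,y) = x^2 + y^2:
g(x) = x^2 + (494 - x)^2 = 2x^2 - 988x + 244036
g'(x) = 4x - 988 = 0  =>  x = 247
y = 494 - 247 = 247
Minimum value = 247^2 + 247^2 = 122018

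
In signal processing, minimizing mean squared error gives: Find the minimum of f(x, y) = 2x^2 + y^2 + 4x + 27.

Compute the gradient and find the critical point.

f(x,y) = 2x^2 + y^2 + 4x + 27
df/dx = 4x + (4) = 0  =>  x = -1
df/dy = 2y + (0) = 0  =>  y = 0
f(-1, 0) = 2*(-1)^2 + 1*(0)^2 + 4*(-1) + 27 = 25
Hessian is diagonal with entries 4, 2 > 0, so this is a minimum.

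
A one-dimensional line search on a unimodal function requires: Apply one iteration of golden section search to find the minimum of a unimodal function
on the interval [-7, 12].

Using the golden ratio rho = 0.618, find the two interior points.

Golden section search on [-7, 12].
Golden ratio rho = 0.618 (approx).
Interior points:
  x_1 = -7 + (1-0.618)*19 = 0.2580
  x_2 = -7 + 0.618*19 = 4.7420
Compare f(x_1) and f(x_2) to determine which subinterval to keep.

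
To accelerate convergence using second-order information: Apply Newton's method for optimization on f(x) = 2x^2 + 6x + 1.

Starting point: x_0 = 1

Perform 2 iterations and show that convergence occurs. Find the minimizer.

f(x) = 2x^2 + 6x + 1, f'(x) = 4x + (6), f''(x) = 4
Step 1: f'(1) = 10, x_1 = 1 - 10/4 = -3/2
Step 2: f'(-3/2) = 0, x_2 = -3/2 (converged)
Newton's method converges in 1 step for quadratics.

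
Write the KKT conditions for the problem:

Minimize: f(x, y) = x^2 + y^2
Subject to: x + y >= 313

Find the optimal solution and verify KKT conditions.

KKT conditions for min x^2 + y^2 s.t. x + y >= 313:
Stationarity: 2x = mu, 2y = mu
So x = y = mu/2.
Complementary slackness: mu*(x + y - 313) = 0
Primal feasibility: x + y >= 313; dual feasibility: mu >= 0
If mu = 0 then x = y = 0, but 0 + 0 < 313 is infeasible, so the constraint is active.
Constraint active: x + y = 2*(mu/2) = 313 => mu = 313
x = y = 313/2, f = 97969/2
Verify: stationarity 2*(313/2) = 313 = mu; primal 313/2 + 313/2 = 313 >= 313; dual mu = 313 >= 0; complementary slackness 313*(313 - 313) = 0. All KKT conditions hold.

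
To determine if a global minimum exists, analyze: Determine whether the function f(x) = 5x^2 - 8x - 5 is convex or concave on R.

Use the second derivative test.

f(x) = 5x^2 - 8x - 5
f'(x) = 10x - 8
f''(x) = 10
Since f''(x) = 10 > 0 for all x, f is convex on R.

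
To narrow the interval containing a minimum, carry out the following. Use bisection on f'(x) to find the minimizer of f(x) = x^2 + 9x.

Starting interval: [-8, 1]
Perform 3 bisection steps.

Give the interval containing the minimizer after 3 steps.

Finding critical point of f(x) = x^2 + 9x using bisection on f'(x) = 2x + 9.
f'(x) = 0 when x = -9/2.
Starting interval: [-8, 1]
Step 1: mid = -7/2, f'(mid) = 2, new interval = [-8, -7/2]
Step 2: mid = -23/4, f'(mid) = -5/2, new interval = [-23/4, -7/2]
Step 3: mid = -37/8, f'(mid) = -1/4, new interval = [-37/8, -7/2]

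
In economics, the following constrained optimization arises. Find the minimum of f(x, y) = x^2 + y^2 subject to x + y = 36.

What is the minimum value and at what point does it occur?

Substitute y = 36 - x into f(x,y) = x^2 + y^2:
g(x) = x^2 + (36 - x)^2 = 2x^2 - 72x + 1296
g'(x) = 4x - 72 = 0  =>  x = 18
y = 36 - 18 = 18
Minimum value = 18^2 + 18^2 = 648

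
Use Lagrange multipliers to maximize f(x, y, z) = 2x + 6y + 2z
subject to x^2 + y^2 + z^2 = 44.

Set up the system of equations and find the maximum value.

Lagrange conditions: 2 = 2*lambda*x, 6 = 2*lambda*y, 2 = 2*lambda*z
So x:2 = y:6 = z:2, i.e. x = 2t, y = 6t, z = 2t
Constraint: t^2*(2^2 + 6^2 + 2^2) = 44
  t^2 * 44 = 44  =>  t = sqrt(1)
Maximum = 2*2t + 6*6t + 2*2t = 44*sqrt(1) = 44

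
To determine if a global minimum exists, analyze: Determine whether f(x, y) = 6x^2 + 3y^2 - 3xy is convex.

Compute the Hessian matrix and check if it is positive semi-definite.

f(x,y) = 6x^2 + 3y^2 - 3xy
Hessian H = [[12, -3], [-3, 6]]
trace(H) = 18, det(H) = 63
Eigenvalues: (18 +/- sqrt(72)) / 2 = 13.24, 4.757
Since both eigenvalues > 0, f is convex.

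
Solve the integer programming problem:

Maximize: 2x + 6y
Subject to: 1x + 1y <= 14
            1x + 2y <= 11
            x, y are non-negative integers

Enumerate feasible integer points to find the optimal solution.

Constraint 1: 1x + 1y <= 14
Constraint 2: 1x + 2y <= 11
Feasible x range (need y >= 0): 0 <= x <= min(14/1, 11/1) => x in {0, ..., 11}.
Enumerate feasible integer points row by row (the coefficient of y is 6 > 0, so for each x the largest feasible y gives the best value):
  x = 0: y <= min((14 - 1*0)/1, (11 - 1*0)/2) => y in {0, ..., 5}; best 2*0 + 6*5 = 30
  x = 1: y <= min((14 - 1*1)/1, (11 - 1*1)/2) => y in {0, ..., 5}; best 2*1 + 6*5 = 32
  x = 2: y <= min((14 - 1*2)/1, (11 - 1*2)/2) => y in {0, ..., 4}; best 2*2 + 6*4 = 28
  x = 3: y <= min((14 - 1*3)/1, (11 - 1*3)/2) => y in {0, ..., 4}; best 2*3 + 6*4 = 30
  x = 4: y <= min((14 - 1*4)/1, (11 - 1*4)/2) => y in {0, ..., 3}; best 2*4 + 6*3 = 26
  x = 5: y <= min((14 - 1*5)/1, (11 - 1*5)/2) => y in {0, ..., 3}; best 2*5 + 6*3 = 28
  x = 6: y <= min((14 - 1*6)/1, (11 - 1*6)/2) => y in {0, ..., 2}; best 2*6 + 6*2 = 24
  x = 7: y <= min((14 - 1*7)/1, (11 - 1*7)/2) => y in {0, ..., 2}; best 2*7 + 6*2 = 26
  x = 8: y <= min((14 - 1*8)/1, (11 - 1*8)/2) => y in {0, ..., 1}; best 2*8 + 6*1 = 22
  x = 9: y <= min((14 - 1*9)/1, (11 - 1*9)/2) => y in {0, ..., 1}; best 2*9 + 6*1 = 24
  x = 10: y <= min((14 - 1*10)/1, (11 - 1*10)/2) => y in {0}; best 2*10 + 6*0 = 20
  x = 11: y <= min((14 - 1*11)/1, (11 - 1*11)/2) => y in {0}; best 2*11 + 6*0 = 22
The maximum 2x + 6y = 32 is achieved at x = 1, y = 5.
Check: 1*1 + 1*5 = 6 <= 14 and 1*1 + 2*5 = 11 <= 11.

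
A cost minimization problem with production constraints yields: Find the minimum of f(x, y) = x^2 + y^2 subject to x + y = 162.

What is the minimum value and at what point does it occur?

Substitute y = 162 - x into f(x,y) = x^2 + y^2:
g(x) = x^2 + (162 - x)^2 = 2x^2 - 324x + 26244
g'(x) = 4x - 324 = 0  =>  x = 81
y = 162 - 81 = 81
Minimum value = 81^2 + 81^2 = 13122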